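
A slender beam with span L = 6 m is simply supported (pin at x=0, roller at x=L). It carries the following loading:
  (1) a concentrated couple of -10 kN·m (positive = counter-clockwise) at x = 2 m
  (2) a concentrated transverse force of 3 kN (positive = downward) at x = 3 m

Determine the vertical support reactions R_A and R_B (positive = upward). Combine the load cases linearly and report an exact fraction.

R_A = -1/6 kN, R_B = 19/6 kN

Load 1 — applied couple M₀=-10 kN·m at a=2 m (b=L-a=4):
  R_A = M₀/L = (-10)/6 = -5/3 kN
  R_B = -M₀/L = -(-10)/6 = 5/3 kN
Load 2 — point force P=3 kN at a=3 m (b=L-a=3):
  R_A = Pb/L = 3·3/6 = 3/2 kN
  R_B = Pa/L = 3·3/6 = 3/2 kN
Superposition: R_A = -1/6 kN, R_B = 19/6 kN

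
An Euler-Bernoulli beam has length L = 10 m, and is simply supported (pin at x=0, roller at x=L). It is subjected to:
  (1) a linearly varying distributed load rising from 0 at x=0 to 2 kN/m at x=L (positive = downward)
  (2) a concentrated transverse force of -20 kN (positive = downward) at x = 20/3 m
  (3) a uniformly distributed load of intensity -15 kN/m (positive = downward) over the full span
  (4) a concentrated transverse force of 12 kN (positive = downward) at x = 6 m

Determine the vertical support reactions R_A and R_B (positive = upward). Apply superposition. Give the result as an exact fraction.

R_A = -1103/15 kN, R_B = -1117/15 kN

Load 1 — triangular load w₀=2 kN/m (0→w₀ over full span):
  R_A = w₀L/6 = 2·10/6 = 10/3 kN
  R_B = w₀L/3 = 2·10/3 = 20/3 kN
Load 2 — point force P=-20 kN at a=20/3 m (b=L-a=10/3):
  R_A = Pb/L = (-20)·(10/3)/10 = -20/3 kN
  R_B = Pa/L = (-20)·(20/3)/10 = -40/3 kN
Load 3 — uniform load w=-15 kN/m over full span:
  R_A = wL/2 = (-15)·10/2 = -75 kN
  R_B = wL/2 = (-15)·10/2 = -75 kN
Load 4 — point force P=12 kN at a=6 m (b=L-a=4):
  R_A = Pb/L = 12·4/10 = 24/5 kN
  R_B = Pa/L = 12·6/10 = 36/5 kN
Superposition: R_A = -1103/15 kN, R_B = -1117/15 kN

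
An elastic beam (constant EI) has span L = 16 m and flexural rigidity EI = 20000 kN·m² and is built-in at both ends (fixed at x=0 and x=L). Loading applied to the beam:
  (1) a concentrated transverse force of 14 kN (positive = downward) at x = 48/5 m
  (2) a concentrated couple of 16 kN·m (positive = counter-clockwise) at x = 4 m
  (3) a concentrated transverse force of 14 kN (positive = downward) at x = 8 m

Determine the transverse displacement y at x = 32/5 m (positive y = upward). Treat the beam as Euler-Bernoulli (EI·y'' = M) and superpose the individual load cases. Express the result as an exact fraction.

y(32/5) = -209076/9765625 m

Load 1 — point force P=14 kN at a=48/5 m (b=L-a=32/5):
  y_1 = -Pb²x²(3aL-(3a+b)x)/(6L³EI)  [x≤a] = -14·(32/5)²·(32/5)²·(3·(48/5)·16-(3·(48/5)+(32/5))·(32/5))/(6·16³·20000) = -329728/29296875 m
Load 2 — applied couple M₀=16 kN·m at a=4 m (b=L-a=12):
  y_2 = (R_Ax³/6 - M_Ax²/2 - M₀(x-a)²/2)/EI  [x>a] with R_A=9/8, M_A=-3 = ((9/8)·(32/5)³/6 - (-3)·(32/5)²/2 - 16·((32/5)-4)²/2)/20000 = 252/78125 m
Load 3 — point force P=14 kN at a=8 m (b=L-a=8):
  y_3 = -Pb²x²(3aL-(3a+b)x)/(6L³EI)  [x≤a] = -14·8²·(32/5)²·(3·8·16-(3·8+8)·(32/5))/(6·16³·20000) = -3136/234375 m
Superposition: y = Σ y_i = -209076/9765625 m ≈ -0.021409 m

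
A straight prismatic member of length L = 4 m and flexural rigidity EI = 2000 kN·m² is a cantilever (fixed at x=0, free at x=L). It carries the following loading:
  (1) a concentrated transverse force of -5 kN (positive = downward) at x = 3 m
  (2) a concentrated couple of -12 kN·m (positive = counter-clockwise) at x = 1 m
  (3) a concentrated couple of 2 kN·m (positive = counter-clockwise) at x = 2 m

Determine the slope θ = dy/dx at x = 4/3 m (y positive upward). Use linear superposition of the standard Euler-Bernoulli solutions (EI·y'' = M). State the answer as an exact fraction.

Load 1 — point force P=-5 kN at a=3 m (b=L-a=1):
  θ_1 = -Px(2a-x)/(2EI)  [x≤a] = -(-5)·(4/3)·(2·3-(4/3))/(2·2000) = 7/900 rad
Load 2 — applied couple M₀=-12 kN·m at a=1 m (b=L-a=3):
  θ_2 = M₀a/EI  [x>a] = (-12)·1/2000 = -3/500 rad
Load 3 — applied couple M₀=2 kN·m at a=2 m (b=L-a=2):
  θ_3 = M₀x/EI  [x≤a] = 2·(4/3)/2000 = 1/750 rad
Superposition: θ = Σ θ_i = 7/2250 rad ≈ 0.003111 rad

θ(4/3) = 7/2250 rad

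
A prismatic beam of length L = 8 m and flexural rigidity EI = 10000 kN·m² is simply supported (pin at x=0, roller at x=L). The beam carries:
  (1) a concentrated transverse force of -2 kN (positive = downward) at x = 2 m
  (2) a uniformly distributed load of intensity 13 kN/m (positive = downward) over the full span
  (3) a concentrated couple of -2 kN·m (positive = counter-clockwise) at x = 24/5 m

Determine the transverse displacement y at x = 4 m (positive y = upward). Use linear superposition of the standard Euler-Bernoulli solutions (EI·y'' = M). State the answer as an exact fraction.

Load 1 — point force P=-2 kN at a=2 m (b=L-a=6):
  y_1 = -Pa(L-x)(2Lx-a²-x²)/(6LEI)  [x>a] = -(-2)·2·(8-4)·(2·8·4-2²-4²)/(6·8·10000) = 11/7500 m
Load 2 — uniform load w=13 kN/m over full span:
  y_2 = -wx(L³-2Lx²+x³)/(24EI) = -13·4·(8³-2·8·4²+4³)/(24·10000) = -26/375 m
Load 3 — applied couple M₀=-2 kN·m at a=24/5 m (b=L-a=16/5):
  y_3 = (M₀x³/(6L)+C₁x)/EI  [x≤a] with C₁=M₀(3b²-L²)/(6L)=104/75 = ((-2)·4³/(6·8)+(104/75)·4)/10000 = 9/31250 m
Superposition: y = Σ y_i = -12671/187500 m ≈ -0.067579 m

y(4) = -12671/187500 m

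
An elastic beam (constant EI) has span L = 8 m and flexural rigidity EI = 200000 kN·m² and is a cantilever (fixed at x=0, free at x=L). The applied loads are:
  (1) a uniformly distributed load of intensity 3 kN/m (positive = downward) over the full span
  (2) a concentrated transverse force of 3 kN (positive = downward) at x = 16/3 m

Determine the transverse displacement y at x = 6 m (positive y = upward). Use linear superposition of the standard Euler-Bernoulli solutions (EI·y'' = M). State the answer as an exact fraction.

Load 1 — uniform load w=3 kN/m over full span:
  y_1 = -wx²(x²-4Lx+6L²)/(24EI) = -3·6²·(6²-4·8·6+6·8²)/(24·200000) = -513/100000 m
Load 2 — point force P=3 kN at a=16/3 m (b=L-a=8/3):
  y_2 = -Pa²(3x-a)/(6EI)  [x>a] = -3·(16/3)²·(3·6-(16/3))/(6·200000) = -76/84375 m
Superposition: y = Σ y_i = -16283/2700000 m ≈ -0.006031 m

y(6) = -16283/2700000 m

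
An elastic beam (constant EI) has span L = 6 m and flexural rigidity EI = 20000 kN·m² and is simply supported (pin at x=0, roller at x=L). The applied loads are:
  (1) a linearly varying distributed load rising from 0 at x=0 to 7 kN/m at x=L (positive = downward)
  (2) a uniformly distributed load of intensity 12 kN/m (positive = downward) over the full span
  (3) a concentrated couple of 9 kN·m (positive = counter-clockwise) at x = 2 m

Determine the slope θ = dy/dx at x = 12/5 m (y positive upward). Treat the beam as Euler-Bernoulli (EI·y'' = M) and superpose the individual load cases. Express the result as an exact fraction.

Load 1 — triangular load w₀=7 kN/m (0→w₀ over full span):
  θ_1 = -w₀(7L⁴-30L²x²+15x⁴)/(360LEI) = -7·(7·6⁴-30·6²·(12/5)²+15·(12/5)⁴)/(360·6·20000) = -6783/12500000 rad
Load 2 — uniform load w=12 kN/m over full span:
  θ_2 = -w(L³-6Lx²+4x³)/(24EI) = -12·(6³-6·6·(12/5)²+4·(12/5)³)/(24·20000) = -999/625000 rad
Load 3 — applied couple M₀=9 kN·m at a=2 m (b=L-a=4):
  θ_3 = (M₀x²/(2L)-M₀(x-a)+C₁)/EI  [x>a] with C₁=M₀(3b²-L²)/(6L)=3 = (9·(12/5)²/(2·6)-9·((12/5)-2)+3)/20000 = 93/500000 rad
Superposition: θ = Σ θ_i = -12219/6250000 rad ≈ -0.001955 rad

θ(12/5) = -12219/6250000 rad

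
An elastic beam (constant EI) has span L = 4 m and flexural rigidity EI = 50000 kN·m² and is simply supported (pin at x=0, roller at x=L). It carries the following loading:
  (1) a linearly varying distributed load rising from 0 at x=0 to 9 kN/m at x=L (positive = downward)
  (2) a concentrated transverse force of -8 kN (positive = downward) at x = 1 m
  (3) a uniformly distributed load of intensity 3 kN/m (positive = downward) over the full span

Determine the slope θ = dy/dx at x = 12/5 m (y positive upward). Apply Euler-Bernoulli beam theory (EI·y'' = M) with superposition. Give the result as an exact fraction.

θ(12/5) = 1811/31250000 rad

Load 1 — triangular load w₀=9 kN/m (0→w₀ over full span):
  θ_1 = -w₀(7L⁴-30L²x²+15x⁴)/(360LEI) = -9·(7·4⁴-30·4²·(12/5)²+15·(12/5)⁴)/(360·4·50000) = 116/1953125 rad
Load 2 — point force P=-8 kN at a=1 m (b=L-a=3):
  θ_2 = -Pa(2L²-6Lx+3x²+a²)/(6LEI)  [x>a] = -(-8)·1·(2·4²-6·4·(12/5)+3·(12/5)²+1²)/(6·4·50000) = -61/1250000 rad
Load 3 — uniform load w=3 kN/m over full span:
  θ_3 = -w(L³-6Lx²+4x³)/(24EI) = -3·(4³-6·4·(12/5)²+4·(12/5)³)/(24·50000) = 37/781250 rad
Superposition: θ = Σ θ_i = 1811/31250000 rad ≈ 0.000058 rad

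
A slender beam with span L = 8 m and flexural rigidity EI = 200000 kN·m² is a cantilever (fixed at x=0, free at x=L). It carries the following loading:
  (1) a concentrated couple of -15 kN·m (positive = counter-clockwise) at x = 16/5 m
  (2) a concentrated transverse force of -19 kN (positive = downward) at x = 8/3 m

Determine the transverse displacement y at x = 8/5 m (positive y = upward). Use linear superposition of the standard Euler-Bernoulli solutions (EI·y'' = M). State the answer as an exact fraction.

Load 1 — applied couple M₀=-15 kN·m at a=16/5 m (b=L-a=24/5):
  y_1 = M₀x²/(2EI)  [x≤a] = (-15)·(8/5)²/(2·200000) = -3/31250 m
Load 2 — point force P=-19 kN at a=8/3 m (b=L-a=16/3):
  y_2 = -Px²(3a-x)/(6EI)  [x≤a] = -(-19)·(8/5)²·(3·(8/3)-(8/5))/(6·200000) = 304/1171875 m
Superposition: y = Σ y_i = 383/2343750 m ≈ 0.000163 m

y(8/5) = 383/2343750 m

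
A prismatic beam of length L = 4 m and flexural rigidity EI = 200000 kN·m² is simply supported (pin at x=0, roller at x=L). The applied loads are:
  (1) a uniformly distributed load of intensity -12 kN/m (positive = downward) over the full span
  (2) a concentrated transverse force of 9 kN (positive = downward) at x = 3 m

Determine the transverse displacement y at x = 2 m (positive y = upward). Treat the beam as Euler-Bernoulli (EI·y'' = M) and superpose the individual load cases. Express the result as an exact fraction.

Load 1 — uniform load w=-12 kN/m over full span:
  y_1 = -wx(L³-2Lx²+x³)/(24EI) = -(-12)·2·(4³-2·4·2²+2³)/(24·200000) = 1/5000 m
Load 2 — point force P=9 kN at a=3 m (b=L-a=1):
  y_2 = -Pbx(L²-b²-x²)/(6LEI)  [x≤a] = -9·1·2·(4²-1²-2²)/(6·4·200000) = -33/800000 m
Superposition: y = Σ y_i = 127/800000 m ≈ 0.000159 m

y(2) = 127/800000 m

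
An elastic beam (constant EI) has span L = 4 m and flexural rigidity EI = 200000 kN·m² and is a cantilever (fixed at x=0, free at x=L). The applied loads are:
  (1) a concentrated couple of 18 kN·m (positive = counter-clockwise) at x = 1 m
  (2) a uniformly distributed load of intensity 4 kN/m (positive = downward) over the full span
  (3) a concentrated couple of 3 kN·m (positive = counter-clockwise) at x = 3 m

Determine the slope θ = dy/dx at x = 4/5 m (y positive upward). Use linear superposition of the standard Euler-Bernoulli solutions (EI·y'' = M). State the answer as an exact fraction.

θ(4/5) = -377/18750000 rad

Load 1 — applied couple M₀=18 kN·m at a=1 m (b=L-a=3):
  θ_1 = M₀x/EI  [x≤a] = 18·(4/5)/200000 = 9/125000 rad
Load 2 — uniform load w=4 kN/m over full span:
  θ_2 = -wx(x²-3Lx+3L²)/(6EI) = -4·(4/5)·((4/5)²-3·4·(4/5)+3·4²)/(6·200000) = -122/1171875 rad
Load 3 — applied couple M₀=3 kN·m at a=3 m (b=L-a=1):
  θ_3 = M₀x/EI  [x≤a] = 3·(4/5)/200000 = 3/250000 rad
Superposition: θ = Σ θ_i = -377/18750000 rad ≈ -0.000020 rad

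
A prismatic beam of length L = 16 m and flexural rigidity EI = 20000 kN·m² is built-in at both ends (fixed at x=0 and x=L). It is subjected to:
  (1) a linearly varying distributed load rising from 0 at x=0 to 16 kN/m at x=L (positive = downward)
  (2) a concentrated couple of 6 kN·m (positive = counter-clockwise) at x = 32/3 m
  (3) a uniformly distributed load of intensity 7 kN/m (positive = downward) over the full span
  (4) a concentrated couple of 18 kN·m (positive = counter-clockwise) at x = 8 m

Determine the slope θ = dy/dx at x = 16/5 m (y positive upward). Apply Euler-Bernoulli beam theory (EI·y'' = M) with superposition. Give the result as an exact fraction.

Load 1 — triangular load w₀=16 kN/m (0→w₀ over full span):
  θ_1 = -w₀(2x(L-x)(L-2x)(x+2L)+x²(L-x)²)/(120LEI) = -16·(2·(16/5)·(16-(16/5))·(16-2·(16/5))·((16/5)+2·16)+(16/5)²·(16-(16/5))²)/(120·16·20000) = -14336/1171875 rad
Load 2 — applied couple M₀=6 kN·m at a=32/3 m (b=L-a=16/3):
  θ_2 = (R_Ax²/2 - M_Ax)/EI  [x≤a] with R_A=1/2, M_A=2 = ((1/2)·(16/5)²/2 - 2·(16/5))/20000 = -3/15625 rad
Load 3 — uniform load w=7 kN/m over full span:
  θ_3 = -wx(L-x)(L-2x)/(12EI) = -7·(16/5)·(16-(16/5))·(16-2·(16/5))/(12·20000) = -896/78125 rad
Load 4 — applied couple M₀=18 kN·m at a=8 m (b=L-a=8):
  θ_4 = (R_Ax²/2 - M_Ax)/EI  [x≤a] with R_A=27/16, M_A=9/2 = ((27/16)·(16/5)²/2 - (9/2)·(16/5))/20000 = -9/31250 rad
Superposition: θ = Σ θ_i = -56677/2343750 rad ≈ -0.024182 rad

θ(16/5) = -56677/2343750 rad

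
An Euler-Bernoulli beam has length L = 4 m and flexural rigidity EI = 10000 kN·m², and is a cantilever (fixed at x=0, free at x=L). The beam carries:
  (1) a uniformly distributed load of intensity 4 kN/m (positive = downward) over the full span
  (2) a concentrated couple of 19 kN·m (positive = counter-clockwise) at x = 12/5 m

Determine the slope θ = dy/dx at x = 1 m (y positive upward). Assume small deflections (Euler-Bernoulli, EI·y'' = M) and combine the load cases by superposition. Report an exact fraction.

Load 1 — uniform load w=4 kN/m over full span:
  θ_1 = -wx(x²-3Lx+3L²)/(6EI) = -4·1·(1²-3·4·1+3·4²)/(6·10000) = -37/15000 rad
Load 2 — applied couple M₀=19 kN·m at a=12/5 m (b=L-a=8/5):
  θ_2 = M₀x/EI  [x≤a] = 19·1/10000 = 19/10000 rad
Superposition: θ = Σ θ_i = -17/30000 rad ≈ -0.000567 rad

θ(1) = -17/30000 rad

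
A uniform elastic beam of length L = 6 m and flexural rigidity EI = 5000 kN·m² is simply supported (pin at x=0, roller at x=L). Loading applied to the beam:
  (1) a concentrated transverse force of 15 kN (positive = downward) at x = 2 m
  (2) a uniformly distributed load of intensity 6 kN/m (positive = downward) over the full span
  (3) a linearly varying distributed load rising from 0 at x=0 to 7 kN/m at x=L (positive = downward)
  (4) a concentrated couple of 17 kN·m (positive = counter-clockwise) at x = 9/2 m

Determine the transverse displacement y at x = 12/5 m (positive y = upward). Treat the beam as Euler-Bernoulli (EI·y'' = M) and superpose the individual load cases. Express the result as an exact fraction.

Load 1 — point force P=15 kN at a=2 m (b=L-a=4):
  y_1 = -Pa(L-x)(2Lx-a²-x²)/(6LEI)  [x>a] = -15·2·(6-(12/5))·(2·6·(12/5)-2²-(12/5)²)/(6·6·5000) = -357/31250 m
Load 2 — uniform load w=6 kN/m over full span:
  y_2 = -wx(L³-2Lx²+x³)/(24EI) = -6·(12/5)·(6³-2·6·(12/5)²+(12/5)³)/(24·5000) = -7533/390625 m
Load 3 — triangular load w₀=7 kN/m (0→w₀ over full span):
  y_3 = -w₀x(7L⁴-10L²x²+3x⁴)/(360LEI) = -7·(12/5)·(7·6⁴-10·6²·(12/5)²+3·(12/5)⁴)/(360·6·5000) = -215649/19531250 m
Load 4 — applied couple M₀=17 kN·m at a=9/2 m (b=L-a=3/2):
  y_4 = (M₀x³/(6L)+C₁x)/EI  [x≤a] with C₁=M₀(3b²-L²)/(6L)=-221/16 = (17·(12/5)³/(6·6)+(-221/16)·(12/5))/5000 = -13311/2500000 m
Superposition: y = Σ y_i = -14710659/312500000 m ≈ -0.047074 m

y(12/5) = -14710659/312500000 m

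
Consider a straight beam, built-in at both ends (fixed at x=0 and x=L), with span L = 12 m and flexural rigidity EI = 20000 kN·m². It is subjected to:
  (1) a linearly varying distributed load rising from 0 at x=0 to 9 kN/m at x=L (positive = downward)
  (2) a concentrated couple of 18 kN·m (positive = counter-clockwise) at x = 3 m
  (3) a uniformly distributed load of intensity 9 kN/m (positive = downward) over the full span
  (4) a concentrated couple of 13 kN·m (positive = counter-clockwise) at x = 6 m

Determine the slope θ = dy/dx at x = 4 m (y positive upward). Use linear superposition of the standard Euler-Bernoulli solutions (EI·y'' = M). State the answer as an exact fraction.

Load 1 — triangular load w₀=9 kN/m (0→w₀ over full span):
  θ_1 = -w₀(2x(L-x)(L-2x)(x+2L)+x²(L-x)²)/(120LEI) = -9·(2·4·(12-4)·(12-2·4)·(4+2·12)+4²·(12-4)²)/(120·12·20000) = -8/3125 rad
Load 2 — applied couple M₀=18 kN·m at a=3 m (b=L-a=9):
  θ_2 = (R_Ax²/2 - M_Ax - M₀(x-a))/EI  [x>a] with R_A=27/16, M_A=-27/8 = ((27/16)·4²/2 - (-27/8)·4 - 18·(4-3))/20000 = 9/20000 rad
Load 3 — uniform load w=9 kN/m over full span:
  θ_3 = -wx(L-x)(L-2x)/(12EI) = -9·4·(12-4)·(12-2·4)/(12·20000) = -3/625 rad
Load 4 — applied couple M₀=13 kN·m at a=6 m (b=L-a=6):
  θ_4 = (R_Ax²/2 - M_Ax)/EI  [x≤a] with R_A=13/8, M_A=13/4 = ((13/8)·4²/2 - (13/4)·4)/20000 = 0 rad
Superposition: θ = Σ θ_i = -691/100000 rad ≈ -0.006910 rad

θ(4) = -691/100000 rad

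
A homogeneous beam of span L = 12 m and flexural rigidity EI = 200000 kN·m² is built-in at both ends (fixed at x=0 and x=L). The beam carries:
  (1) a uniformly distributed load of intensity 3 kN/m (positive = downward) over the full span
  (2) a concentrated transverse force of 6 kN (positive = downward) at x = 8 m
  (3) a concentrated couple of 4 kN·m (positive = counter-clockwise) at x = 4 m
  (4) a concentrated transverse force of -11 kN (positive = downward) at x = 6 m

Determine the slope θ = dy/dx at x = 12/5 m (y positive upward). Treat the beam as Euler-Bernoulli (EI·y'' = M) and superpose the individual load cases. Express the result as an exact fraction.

Load 1 — uniform load w=3 kN/m over full span:
  θ_1 = -wx(L-x)(L-2x)/(12EI) = -3·(12/5)·(12-(12/5))·(12-2·(12/5))/(12·200000) = -81/390625 rad
Load 2 — point force P=6 kN at a=8 m (b=L-a=4):
  θ_2 = -Pb²x(2aL-(3a+b)x)/(2L³EI)  [x≤a] = -6·4²·(12/5)·(2·8·12-(3·8+4)·(12/5))/(2·12³·200000) = -13/312500 rad
Load 3 — applied couple M₀=4 kN·m at a=4 m (b=L-a=8):
  θ_3 = (R_Ax²/2 - M_Ax)/EI  [x≤a] with R_A=4/9, M_A=0 = ((4/9)·(12/5)²/2 - 0·(12/5))/200000 = 1/156250 rad
Load 4 — point force P=-11 kN at a=6 m (b=L-a=6):
  θ_4 = -Pb²x(2aL-(3a+b)x)/(2L³EI)  [x≤a] = -(-11)·6²·(12/5)·(2·6·12-(3·6+6)·(12/5))/(2·12³·200000) = 297/2500000 rad
Superposition: θ = Σ θ_i = -1547/12500000 rad ≈ -0.000124 rad

θ(12/5) = -1547/12500000 rad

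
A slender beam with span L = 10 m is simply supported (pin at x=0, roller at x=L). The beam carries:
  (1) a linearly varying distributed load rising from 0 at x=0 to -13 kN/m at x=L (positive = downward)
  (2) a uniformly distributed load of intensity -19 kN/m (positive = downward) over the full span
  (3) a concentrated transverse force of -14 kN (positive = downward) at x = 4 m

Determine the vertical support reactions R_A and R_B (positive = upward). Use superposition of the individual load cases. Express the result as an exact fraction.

Load 1 — triangular load w₀=-13 kN/m (0→w₀ over full span):
  R_A = w₀L/6 = (-13)·10/6 = -65/3 kN
  R_B = w₀L/3 = (-13)·10/3 = -130/3 kN
Load 2 — uniform load w=-19 kN/m over full span:
  R_A = wL/2 = (-19)·10/2 = -95 kN
  R_B = wL/2 = (-19)·10/2 = -95 kN
Load 3 — point force P=-14 kN at a=4 m (b=L-a=6):
  R_A = Pb/L = (-14)·6/10 = -42/5 kN
  R_B = Pa/L = (-14)·4/10 = -28/5 kN
Superposition: R_A = -1876/15 kN, R_B = -2159/15 kN

R_A = -1876/15 kN, R_B = -2159/15 kN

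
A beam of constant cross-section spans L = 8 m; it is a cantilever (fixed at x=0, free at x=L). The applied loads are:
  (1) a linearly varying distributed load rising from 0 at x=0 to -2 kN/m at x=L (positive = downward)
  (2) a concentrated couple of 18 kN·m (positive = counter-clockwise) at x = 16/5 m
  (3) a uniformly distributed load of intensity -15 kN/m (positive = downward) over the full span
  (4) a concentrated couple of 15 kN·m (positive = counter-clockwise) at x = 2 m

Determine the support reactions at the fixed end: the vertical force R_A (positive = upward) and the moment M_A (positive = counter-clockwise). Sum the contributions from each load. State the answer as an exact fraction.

Load 1 — triangular load w₀=-2 kN/m (0→w₀ over full span):
  R_A = w₀L/2 = (-2)·8/2 = -8 kN
  M_A = w₀L²/3 = (-2)·8²/3 = -128/3 kN·m
Load 2 — applied couple M₀=18 kN·m at a=16/5 m (b=L-a=24/5):
  R_A = 0 kN
  M_A = -M₀ = -18 kN·m
Load 3 — uniform load w=-15 kN/m over full span:
  R_A = wL = (-15)·8 = -120 kN
  M_A = wL²/2 = (-15)·8²/2 = -480 kN·m
Load 4 — applied couple M₀=15 kN·m at a=2 m (b=L-a=6):
  R_A = 0 kN
  M_A = -M₀ = -15 kN·m
Superposition: R_A = -128 kN, M_A = -1667/3 kN·m

R_A = -128 kN, M_A = -1667/3 kN·m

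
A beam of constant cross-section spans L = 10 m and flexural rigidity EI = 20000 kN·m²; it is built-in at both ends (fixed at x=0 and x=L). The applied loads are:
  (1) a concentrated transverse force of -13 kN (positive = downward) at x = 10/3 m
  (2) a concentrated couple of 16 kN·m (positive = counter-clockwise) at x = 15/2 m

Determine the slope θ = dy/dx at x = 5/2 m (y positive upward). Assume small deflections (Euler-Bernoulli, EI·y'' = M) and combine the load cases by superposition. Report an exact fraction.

Load 1 — point force P=-13 kN at a=10/3 m (b=L-a=20/3):
  θ_1 = -Pb²x(2aL-(3a+b)x)/(2L³EI)  [x≤a] = -(-13)·(20/3)²·(5/2)·(2·(10/3)·10-(3·(10/3)+(20/3))·(5/2))/(2·10³·20000) = 13/14400 rad
Load 2 — applied couple M₀=16 kN·m at a=15/2 m (b=L-a=5/2):
  θ_2 = (R_Ax²/2 - M_Ax)/EI  [x≤a] with R_A=9/5, M_A=5 = ((9/5)·(5/2)²/2 - 5·(5/2))/20000 = -11/32000 rad
Superposition: θ = Σ θ_i = 161/288000 rad ≈ 0.000559 rad

θ(5/2) = 161/288000 rad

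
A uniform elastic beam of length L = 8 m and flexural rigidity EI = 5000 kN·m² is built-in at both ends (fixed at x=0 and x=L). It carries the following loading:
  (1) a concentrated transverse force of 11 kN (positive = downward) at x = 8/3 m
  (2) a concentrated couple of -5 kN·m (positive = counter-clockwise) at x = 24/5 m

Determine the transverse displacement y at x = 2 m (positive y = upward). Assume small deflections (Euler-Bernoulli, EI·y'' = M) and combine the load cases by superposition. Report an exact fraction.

Load 1 — point force P=11 kN at a=8/3 m (b=L-a=16/3):
  y_1 = -Pb²x²(3aL-(3a+b)x)/(6L³EI)  [x≤a] = -11·(16/3)²·2²·(3·(8/3)·8-(3·(8/3)+(16/3))·2)/(6·8³·5000) = -154/50625 m
Load 2 — applied couple M₀=-5 kN·m at a=24/5 m (b=L-a=16/5):
  y_2 = (R_Ax³/6 - M_Ax²/2)/EI  [x≤a] with R_A=-9/10, M_A=-8/5 = ((-9/10)·2³/6 - (-8/5)·2²/2)/5000 = 1/2500 m
Superposition: y = Σ y_i = -107/40500 m ≈ -0.002642 m

y(2) = -107/40500 m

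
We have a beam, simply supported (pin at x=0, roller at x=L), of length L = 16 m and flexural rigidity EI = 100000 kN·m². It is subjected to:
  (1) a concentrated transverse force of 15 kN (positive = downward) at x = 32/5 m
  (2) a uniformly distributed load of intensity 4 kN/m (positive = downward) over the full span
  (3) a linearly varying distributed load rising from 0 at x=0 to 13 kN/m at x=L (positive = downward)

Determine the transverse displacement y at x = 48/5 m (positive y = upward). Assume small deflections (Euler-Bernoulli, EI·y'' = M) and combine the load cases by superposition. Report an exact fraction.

Load 1 — point force P=15 kN at a=32/5 m (b=L-a=48/5):
  y_1 = -Pa(L-x)(2Lx-a²-x²)/(6LEI)  [x>a] = -15·(32/5)·(16-(48/5))·(2·16·(48/5)-(32/5)²-(48/5)²)/(6·16·100000) = -4352/390625 m
Load 2 — uniform load w=4 kN/m over full span:
  y_2 = -wx(L³-2Lx²+x³)/(24EI) = -4·(48/5)·(16³-2·16·(48/5)²+(48/5)³)/(24·100000) = -63488/1953125 m
Load 3 — triangular load w₀=13 kN/m (0→w₀ over full span):
  y_3 = -w₀x(7L⁴-10L²x²+3x⁴)/(360LEI) = -13·(48/5)·(7·16⁴-10·16²·(48/5)²+3·(48/5)⁴)/(360·16·100000) = -7880704/146484375 m
Superposition: y = Σ y_i = -14274304/146484375 m ≈ -0.097446 m

y(48/5) = -14274304/146484375 m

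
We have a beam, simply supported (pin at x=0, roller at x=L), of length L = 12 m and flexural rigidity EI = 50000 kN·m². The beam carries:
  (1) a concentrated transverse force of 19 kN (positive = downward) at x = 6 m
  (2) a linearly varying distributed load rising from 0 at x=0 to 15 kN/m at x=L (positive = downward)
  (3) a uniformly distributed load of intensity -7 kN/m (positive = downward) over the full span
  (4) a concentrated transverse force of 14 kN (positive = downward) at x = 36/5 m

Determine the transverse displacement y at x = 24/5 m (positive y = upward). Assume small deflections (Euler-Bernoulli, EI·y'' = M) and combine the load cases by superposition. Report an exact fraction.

Load 1 — point force P=19 kN at a=6 m (b=L-a=6):
  y_1 = -Pbx(L²-b²-x²)/(6LEI)  [x≤a] = -19·6·(24/5)·(12²-6²-(24/5)²)/(6·12·50000) = -10089/781250 m
Load 2 — triangular load w₀=15 kN/m (0→w₀ over full span):
  y_2 = -w₀x(7L⁴-10L²x²+3x⁴)/(360LEI) = -15·(24/5)·(7·12⁴-10·12²·(24/5)²+3·(24/5)⁴)/(360·12·50000) = -369684/9765625 m
Load 3 — uniform load w=-7 kN/m over full span:
  y_3 = -wx(L³-2Lx²+x³)/(24EI) = -(-7)·(24/5)·(12³-2·12·(24/5)²+(24/5)³)/(24·50000) = 70308/1953125 m
Load 4 — point force P=14 kN at a=36/5 m (b=L-a=24/5):
  y_4 = -Pbx(L²-b²-x²)/(6LEI)  [x≤a] = -14·(24/5)·(24/5)·(12²-(24/5)²-(24/5)²)/(6·12·50000) = -17136/1953125 m
Superposition: y = Σ y_i = -459873/19531250 m ≈ -0.023545 m

y(24/5) = -459873/19531250 m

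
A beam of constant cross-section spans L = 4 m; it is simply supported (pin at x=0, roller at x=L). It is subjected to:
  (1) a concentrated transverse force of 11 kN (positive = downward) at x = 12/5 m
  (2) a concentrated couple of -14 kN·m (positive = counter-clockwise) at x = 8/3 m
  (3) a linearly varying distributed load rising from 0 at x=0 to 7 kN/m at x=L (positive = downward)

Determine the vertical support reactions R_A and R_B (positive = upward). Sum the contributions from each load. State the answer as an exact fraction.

R_A = 167/30 kN, R_B = 583/30 kN

Load 1 — point force P=11 kN at a=12/5 m (b=L-a=8/5):
  R_A = Pb/L = 11·(8/5)/4 = 22/5 kN
  R_B = Pa/L = 11·(12/5)/4 = 33/5 kN
Load 2 — applied couple M₀=-14 kN·m at a=8/3 m (b=L-a=4/3):
  R_A = M₀/L = (-14)/4 = -7/2 kN
  R_B = -M₀/L = -(-14)/4 = 7/2 kN
Load 3 — triangular load w₀=7 kN/m (0→w₀ over full span):
  R_A = w₀L/6 = 7·4/6 = 14/3 kN
  R_B = w₀L/3 = 7·4/3 = 28/3 kN
Superposition: R_A = 167/30 kN, R_B = 583/30 kN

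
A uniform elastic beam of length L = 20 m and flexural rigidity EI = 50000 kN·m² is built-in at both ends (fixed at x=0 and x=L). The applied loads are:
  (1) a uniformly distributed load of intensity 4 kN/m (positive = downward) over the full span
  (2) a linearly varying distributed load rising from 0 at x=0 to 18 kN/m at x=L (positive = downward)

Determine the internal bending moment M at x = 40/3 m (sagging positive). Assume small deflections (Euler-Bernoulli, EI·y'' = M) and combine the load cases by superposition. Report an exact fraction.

Load 1 — uniform load w=4 kN/m over full span:
  M_1 = wLx/2 - wL²/12 - wx²/2 = 4·20·(40/3)/2 - 4·20²/12 - 4·(40/3)²/2 = 400/9 kN·m
Load 2 — triangular load w₀=18 kN/m (0→w₀ over full span):
  M_2 = 3w₀Lx/20 - w₀L²/30 - w₀x³/(6L) = 3·18·20·(40/3)/20 - 18·20²/30 - 18·(40/3)³/(6·20) = 1120/9 kN·m
Superposition: M = Σ M_i = 1520/9 kN·m ≈ 168.888889 kN·m

M(40/3) = 1520/9 kN·m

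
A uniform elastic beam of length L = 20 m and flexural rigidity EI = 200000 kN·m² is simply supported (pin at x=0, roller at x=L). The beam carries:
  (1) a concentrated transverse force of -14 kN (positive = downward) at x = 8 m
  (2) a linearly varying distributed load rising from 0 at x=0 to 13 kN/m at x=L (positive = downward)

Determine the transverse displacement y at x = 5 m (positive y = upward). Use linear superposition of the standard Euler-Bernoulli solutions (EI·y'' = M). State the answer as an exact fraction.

Load 1 — point force P=-14 kN at a=8 m (b=L-a=12):
  y_1 = -Pbx(L²-b²-x²)/(6LEI)  [x≤a] = -(-14)·12·5·(20²-12²-5²)/(6·20·200000) = 1617/200000 m
Load 2 — triangular load w₀=13 kN/m (0→w₀ over full span):
  y_2 = -w₀x(7L⁴-10L²x²+3x⁴)/(360LEI) = -13·5·(7·20⁴-10·20²·5²+3·5⁴)/(360·20·200000) = -1417/30720 m
Superposition: y = Σ y_i = -730393/19200000 m ≈ -0.038041 m

y(5) = -730393/19200000 m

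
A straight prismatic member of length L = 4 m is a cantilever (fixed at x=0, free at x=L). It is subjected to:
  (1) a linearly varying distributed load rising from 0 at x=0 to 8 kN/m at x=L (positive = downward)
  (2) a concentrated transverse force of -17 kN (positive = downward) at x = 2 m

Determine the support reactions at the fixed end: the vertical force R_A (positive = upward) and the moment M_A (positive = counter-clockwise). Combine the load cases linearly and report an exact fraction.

R_A = -1 kN, M_A = 26/3 kN·m

Load 1 — triangular load w₀=8 kN/m (0→w₀ over full span):
  R_A = w₀L/2 = 8·4/2 = 16 kN
  M_A = w₀L²/3 = 8·4²/3 = 128/3 kN·m
Load 2 — point force P=-17 kN at a=2 m (b=L-a=2):
  R_A = P = (-17) = -17 kN
  M_A = Pa = (-17)·2 = -34 kN·m
Superposition: R_A = -1 kN, M_A = 26/3 kN·m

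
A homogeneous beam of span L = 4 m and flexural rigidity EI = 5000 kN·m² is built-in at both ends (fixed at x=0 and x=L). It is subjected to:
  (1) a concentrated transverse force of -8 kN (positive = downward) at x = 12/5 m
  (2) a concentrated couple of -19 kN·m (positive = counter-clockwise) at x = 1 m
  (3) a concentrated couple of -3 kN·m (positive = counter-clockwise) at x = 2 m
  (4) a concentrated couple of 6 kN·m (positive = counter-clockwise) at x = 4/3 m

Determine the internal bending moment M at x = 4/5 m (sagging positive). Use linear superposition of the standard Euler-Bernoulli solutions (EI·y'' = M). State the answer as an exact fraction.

Load 1 — point force P=-8 kN at a=12/5 m (b=L-a=8/5):
  M_1 = Pb²(3a+b)x/L³ - Pab²/L²  [x≤a] = (-8)·(8/5)²·(3·(12/5)+(8/5))·(4/5)/4³ - (-8)·(12/5)·(8/5)²/4² = 512/625 kN·m
Load 2 — applied couple M₀=-19 kN·m at a=1 m (b=L-a=3):
  M_2 = R_Ax - M_A  [x≤a] with R_A=-171/32, M_A=57/16 = (-171/32)·(4/5) - (57/16) = -627/80 kN·m
Load 3 — applied couple M₀=-3 kN·m at a=2 m (b=L-a=2):
  M_3 = R_Ax - M_A  [x≤a] with R_A=-9/8, M_A=-3/4 = (-9/8)·(4/5) - (-3/4) = -3/20 kN·m
Load 4 — applied couple M₀=6 kN·m at a=4/3 m (b=L-a=8/3):
  M_4 = R_Ax - M_A  [x≤a] with R_A=2, M_A=0 = 2·(4/5) - 0 = 8/5 kN·m
Superposition: M = Σ M_i = -55683/10000 kN·m ≈ -5.568300 kN·m

M(4/5) = -55683/10000 kN·m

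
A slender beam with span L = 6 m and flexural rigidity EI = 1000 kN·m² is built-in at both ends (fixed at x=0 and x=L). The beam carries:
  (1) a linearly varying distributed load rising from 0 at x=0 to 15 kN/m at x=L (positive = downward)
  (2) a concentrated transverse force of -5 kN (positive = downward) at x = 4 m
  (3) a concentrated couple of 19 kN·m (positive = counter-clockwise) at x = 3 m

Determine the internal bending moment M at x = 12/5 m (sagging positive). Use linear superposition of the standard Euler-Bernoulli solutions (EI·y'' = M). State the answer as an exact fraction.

Load 1 — triangular load w₀=15 kN/m (0→w₀ over full span):
  M_1 = 3w₀Lx/20 - w₀L²/30 - w₀x³/(6L) = 3·15·6·(12/5)/20 - 15·6²/30 - 15·(12/5)³/(6·6) = 216/25 kN·m
Load 2 — point force P=-5 kN at a=4 m (b=L-a=2):
  M_2 = Pb²(3a+b)x/L³ - Pab²/L²  [x≤a] = (-5)·2²·(3·4+2)·(12/5)/6³ - (-5)·4·2²/6² = -8/9 kN·m
Load 3 — applied couple M₀=19 kN·m at a=3 m (b=L-a=3):
  M_3 = R_Ax - M_A  [x≤a] with R_A=19/4, M_A=19/4 = (19/4)·(12/5) - (19/4) = 133/20 kN·m
Superposition: M = Σ M_i = 12961/900 kN·m ≈ 14.401111 kN·m

M(12/5) = 12961/900 kN·m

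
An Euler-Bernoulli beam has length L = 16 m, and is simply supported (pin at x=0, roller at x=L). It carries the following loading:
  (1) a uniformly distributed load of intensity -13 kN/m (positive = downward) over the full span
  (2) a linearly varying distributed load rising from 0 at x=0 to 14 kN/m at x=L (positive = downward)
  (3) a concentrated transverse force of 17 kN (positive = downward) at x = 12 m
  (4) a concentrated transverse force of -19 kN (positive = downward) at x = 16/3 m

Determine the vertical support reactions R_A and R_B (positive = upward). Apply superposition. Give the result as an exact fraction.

Load 1 — uniform load w=-13 kN/m over full span:
  R_A = wL/2 = (-13)·16/2 = -104 kN
  R_B = wL/2 = (-13)·16/2 = -104 kN
Load 2 — triangular load w₀=14 kN/m (0→w₀ over full span):
  R_A = w₀L/6 = 14·16/6 = 112/3 kN
  R_B = w₀L/3 = 14·16/3 = 224/3 kN
Load 3 — point force P=17 kN at a=12 m (b=L-a=4):
  R_A = Pb/L = 17·4/16 = 17/4 kN
  R_B = Pa/L = 17·12/16 = 51/4 kN
Load 4 — point force P=-19 kN at a=16/3 m (b=L-a=32/3):
  R_A = Pb/L = (-19)·(32/3)/16 = -38/3 kN
  R_B = Pa/L = (-19)·(16/3)/16 = -19/3 kN
Superposition: R_A = -901/12 kN, R_B = -275/12 kN

R_A = -901/12 kN, R_B = -275/12 kN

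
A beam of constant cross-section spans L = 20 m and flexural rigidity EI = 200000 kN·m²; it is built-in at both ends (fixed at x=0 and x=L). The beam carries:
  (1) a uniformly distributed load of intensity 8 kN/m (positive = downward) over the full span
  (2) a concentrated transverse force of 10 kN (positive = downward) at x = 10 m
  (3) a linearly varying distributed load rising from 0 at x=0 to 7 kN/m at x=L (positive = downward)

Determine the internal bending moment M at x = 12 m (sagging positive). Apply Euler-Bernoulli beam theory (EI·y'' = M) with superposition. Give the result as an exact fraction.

M(12) = 951/5 kN·m

Load 1 — uniform load w=8 kN/m over full span:
  M_1 = wLx/2 - wL²/12 - wx²/2 = 8·20·12/2 - 8·20²/12 - 8·12²/2 = 352/3 kN·m
Load 2 — point force P=10 kN at a=10 m (b=L-a=10):
  M_2 = Pa²(a+3b)(L-x)/L³ - Pa²b/L²  [x>a] = 10·10²·(10+3·10)·(20-12)/20³ - 10·10²·10/20² = 15 kN·m
Load 3 — triangular load w₀=7 kN/m (0→w₀ over full span):
  M_3 = 3w₀Lx/20 - w₀L²/30 - w₀x³/(6L) = 3·7·20·12/20 - 7·20²/30 - 7·12³/(6·20) = 868/15 kN·m
Superposition: M = Σ M_i = 951/5 kN·m ≈ 190.200000 kN·m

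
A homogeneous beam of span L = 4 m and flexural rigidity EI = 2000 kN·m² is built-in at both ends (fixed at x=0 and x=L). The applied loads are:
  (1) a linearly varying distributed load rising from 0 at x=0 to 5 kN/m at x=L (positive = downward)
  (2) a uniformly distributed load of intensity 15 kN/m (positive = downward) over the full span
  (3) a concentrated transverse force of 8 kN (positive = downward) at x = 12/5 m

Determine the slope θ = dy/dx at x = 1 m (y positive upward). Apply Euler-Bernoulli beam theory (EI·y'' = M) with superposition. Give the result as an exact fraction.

θ(1) = -41531/8000000 rad

Load 1 — triangular load w₀=5 kN/m (0→w₀ over full span):
  θ_1 = -w₀(2x(L-x)(L-2x)(x+2L)+x²(L-x)²)/(120LEI) = -5·(2·1·(4-1)·(4-2·1)·(1+2·4)+1²·(4-1)²)/(120·4·2000) = -39/64000 rad
Load 2 — uniform load w=15 kN/m over full span:
  θ_2 = -wx(L-x)(L-2x)/(12EI) = -15·1·(4-1)·(4-2·1)/(12·2000) = -3/800 rad
Load 3 — point force P=8 kN at a=12/5 m (b=L-a=8/5):
  θ_3 = -Pb²x(2aL-(3a+b)x)/(2L³EI)  [x≤a] = -8·(8/5)²·1·(2·(12/5)·4-(3·(12/5)+(8/5))·1)/(2·4³·2000) = -13/15625 rad
Superposition: θ = Σ θ_i = -41531/8000000 rad ≈ -0.005191 rad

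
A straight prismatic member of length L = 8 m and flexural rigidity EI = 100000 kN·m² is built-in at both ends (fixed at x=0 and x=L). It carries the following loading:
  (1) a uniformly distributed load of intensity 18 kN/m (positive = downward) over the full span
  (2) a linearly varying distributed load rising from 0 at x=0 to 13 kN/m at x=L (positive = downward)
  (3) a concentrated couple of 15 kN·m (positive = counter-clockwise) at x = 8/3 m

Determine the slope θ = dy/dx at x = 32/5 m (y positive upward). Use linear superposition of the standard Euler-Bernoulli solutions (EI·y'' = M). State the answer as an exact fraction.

θ(32/5) = 22811/23437500 rad

Load 1 — uniform load w=18 kN/m over full span:
  θ_1 = -wx(L-x)(L-2x)/(12EI) = -18·(32/5)·(8-(32/5))·(8-2·(32/5))/(12·100000) = 288/390625 rad
Load 2 — triangular load w₀=13 kN/m (0→w₀ over full span):
  θ_2 = -w₀(2x(L-x)(L-2x)(x+2L)+x²(L-x)²)/(120LEI) = -13·(2·(32/5)·(8-(32/5))·(8-2·(32/5))·((32/5)+2·8)+(32/5)²·(8-(32/5))²)/(120·8·100000) = 1664/5859375 rad
Load 3 — applied couple M₀=15 kN·m at a=8/3 m (b=L-a=16/3):
  θ_3 = (R_Ax²/2 - M_Ax - M₀(x-a))/EI  [x>a] with R_A=5/2, M_A=0 = ((5/2)·(32/5)²/2 - 0·(32/5) - 15·((32/5)-(8/3)))/100000 = -3/62500 rad
Superposition: θ = Σ θ_i = 22811/23437500 rad ≈ 0.000973 rad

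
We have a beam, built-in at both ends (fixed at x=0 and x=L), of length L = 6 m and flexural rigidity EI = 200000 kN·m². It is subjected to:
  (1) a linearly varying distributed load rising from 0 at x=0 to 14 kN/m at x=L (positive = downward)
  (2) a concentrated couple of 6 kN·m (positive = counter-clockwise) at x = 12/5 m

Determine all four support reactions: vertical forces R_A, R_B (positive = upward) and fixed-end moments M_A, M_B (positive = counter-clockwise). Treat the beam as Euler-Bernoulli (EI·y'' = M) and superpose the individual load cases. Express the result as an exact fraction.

Load 1 — triangular load w₀=14 kN/m (0→w₀ over full span):
  R_A = 3w₀L/20 = 3·14·6/20 = 63/5 kN
  M_A = w₀L²/30 = 14·6²/30 = 84/5 kN·m
  R_B = 7w₀L/20 = 7·14·6/20 = 147/5 kN
  M_B = -w₀L²/20 = -14·6²/20 = -126/5 kN·m
Load 2 — applied couple M₀=6 kN·m at a=12/5 m (b=L-a=18/5):
  R_A = 6M₀ab/L³ = 6·6·(12/5)·(18/5)/6³ = 36/25 kN
  M_A = M₀b(2a-b)/L² = 6·(18/5)·(2·(12/5)-(18/5))/6² = 18/25 kN·m
  R_B = -6M₀ab/L³ = -6·6·(12/5)·(18/5)/6³ = -36/25 kN
  M_B = M₀a(2b-a)/L² = 6·(12/5)·(2·(18/5)-(12/5))/6² = 48/25 kN·m
Superposition: R_A = 351/25 kN, M_A = 438/25 kN·m, R_B = 699/25 kN, M_B = -582/25 kN·m

R_A = 351/25 kN, M_A = 438/25 kN·m, R_B = 699/25 kN, M_B = -582/25 kN·m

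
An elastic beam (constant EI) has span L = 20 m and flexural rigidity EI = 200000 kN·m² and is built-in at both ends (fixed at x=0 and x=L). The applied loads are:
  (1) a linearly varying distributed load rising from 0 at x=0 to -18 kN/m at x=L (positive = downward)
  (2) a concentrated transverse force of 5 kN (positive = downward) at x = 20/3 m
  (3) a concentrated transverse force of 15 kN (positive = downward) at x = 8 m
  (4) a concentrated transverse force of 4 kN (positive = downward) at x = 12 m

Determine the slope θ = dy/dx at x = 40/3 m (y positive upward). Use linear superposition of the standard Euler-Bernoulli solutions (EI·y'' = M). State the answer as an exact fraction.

θ(40/3) = -45619/30375000 rad

Load 1 — triangular load w₀=-18 kN/m (0→w₀ over full span):
  θ_1 = -w₀(2x(L-x)(L-2x)(x+2L)+x²(L-x)²)/(120LEI) = -(-18)·(2·(40/3)·(20-(40/3))·(20-2·(40/3))·((40/3)+2·20)+(40/3)²·(20-(40/3))²)/(120·20·200000) = -7/3375 rad
Load 2 — point force P=5 kN at a=20/3 m (b=L-a=40/3):
  θ_2 = Pa²(L-x)(2bL-(3b+a)(L-x))/(2L³EI)  [x>a] = 5·(20/3)²·(20-(40/3))·(2·(40/3)·20-(3·(40/3)+(20/3))·(20-(40/3)))/(2·20³·200000) = 1/9720 rad
Load 3 — point force P=15 kN at a=8 m (b=L-a=12):
  θ_3 = Pa²(L-x)(2bL-(3b+a)(L-x))/(2L³EI)  [x>a] = 15·8²·(20-(40/3))·(2·12·20-(3·12+8)·(20-(40/3)))/(2·20³·200000) = 7/18750 rad
Load 4 — point force P=4 kN at a=12 m (b=L-a=8):
  θ_4 = Pa²(L-x)(2bL-(3b+a)(L-x))/(2L³EI)  [x>a] = 4·12²·(20-(40/3))·(2·8·20-(3·8+12)·(20-(40/3)))/(2·20³·200000) = 3/31250 rad
Superposition: θ = Σ θ_i = -45619/30375000 rad ≈ -0.001502 rad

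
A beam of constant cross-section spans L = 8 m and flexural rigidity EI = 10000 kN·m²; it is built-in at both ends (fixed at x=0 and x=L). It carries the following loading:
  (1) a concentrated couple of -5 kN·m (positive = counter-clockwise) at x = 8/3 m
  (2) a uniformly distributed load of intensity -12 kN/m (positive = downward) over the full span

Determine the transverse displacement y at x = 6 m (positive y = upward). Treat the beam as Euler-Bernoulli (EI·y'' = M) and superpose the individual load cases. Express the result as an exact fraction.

y(6) = 157/22500 m

Load 1 — applied couple M₀=-5 kN·m at a=8/3 m (b=L-a=16/3):
  y_1 = (R_Ax³/6 - M_Ax²/2 - M₀(x-a)²/2)/EI  [x>a] with R_A=-5/6, M_A=0 = ((-5/6)·6³/6 - 0·6²/2 - (-5)·(6-(8/3))²/2)/10000 = -1/4500 m
Load 2 — uniform load w=-12 kN/m over full span:
  y_2 = -wx²(L-x)²/(24EI) = -(-12)·6²·(8-6)²/(24·10000) = 9/1250 m
Superposition: y = Σ y_i = 157/22500 m ≈ 0.006978 m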